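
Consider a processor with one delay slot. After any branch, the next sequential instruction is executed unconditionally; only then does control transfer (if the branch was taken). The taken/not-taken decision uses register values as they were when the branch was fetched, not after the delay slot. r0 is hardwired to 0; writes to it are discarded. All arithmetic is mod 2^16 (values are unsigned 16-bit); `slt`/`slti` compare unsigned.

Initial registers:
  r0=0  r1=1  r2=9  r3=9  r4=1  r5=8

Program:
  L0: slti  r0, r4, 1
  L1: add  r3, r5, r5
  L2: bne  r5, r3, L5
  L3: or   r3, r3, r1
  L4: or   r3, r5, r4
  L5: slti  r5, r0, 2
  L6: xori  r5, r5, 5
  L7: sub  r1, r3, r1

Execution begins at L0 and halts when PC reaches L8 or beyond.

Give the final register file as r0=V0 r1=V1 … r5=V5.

r0=0 r1=16 r2=9 r3=17 r4=1 r5=4

[0] slti  r0, r4, 1  →  {r0:0, r1:1, r2:9, r3:9, r4:1, r5:8}
[1] add  r3, r5, r5  →  {r0:0, r1:1, r2:9, r3:16, r4:1, r5:8}
[2] bne  r5, r3, L5  →  {r0:0, r1:1, r2:9, r3:16, r4:1, r5:8}  ⟨branch taken⟩
[3] or   r3, r3, r1  →  {r0:0, r1:1, r2:9, r3:17, r4:1, r5:8}
[5] slti  r5, r0, 2  →  {r0:0, r1:1, r2:9, r3:17, r4:1, r5:1}
[6] xori  r5, r5, 5  →  {r0:0, r1:1, r2:9, r3:17, r4:1, r5:4}
[7] sub  r1, r3, r1  →  {r0:0, r1:16, r2:9, r3:17, r4:1, r5:4}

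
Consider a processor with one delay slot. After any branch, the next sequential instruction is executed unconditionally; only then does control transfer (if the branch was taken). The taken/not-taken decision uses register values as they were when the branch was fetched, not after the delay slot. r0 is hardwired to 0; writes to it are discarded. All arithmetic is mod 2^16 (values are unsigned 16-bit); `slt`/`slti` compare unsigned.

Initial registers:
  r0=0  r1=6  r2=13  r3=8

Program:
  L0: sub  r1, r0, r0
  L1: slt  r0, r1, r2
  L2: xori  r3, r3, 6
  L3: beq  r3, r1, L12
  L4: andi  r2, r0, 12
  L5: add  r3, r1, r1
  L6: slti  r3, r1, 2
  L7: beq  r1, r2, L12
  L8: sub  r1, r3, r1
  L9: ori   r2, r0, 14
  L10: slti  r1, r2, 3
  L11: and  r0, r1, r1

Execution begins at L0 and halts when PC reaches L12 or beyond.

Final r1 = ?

1

#0 sub  r1, r0, r0 ; 0/0/13/8
#1 slt  r0, r1, r2 ; 0/0/13/8
#2 xori  r3, r3, 6 ; 0/0/13/14
#3 beq  r3, r1, L12 ; 0/0/13/14 ; →fallthru
#4 andi  r2, r0, 12 ; 0/0/0/14
#5 add  r3, r1, r1 ; 0/0/0/0
#6 slti  r3, r1, 2 ; 0/0/0/1
#7 beq  r1, r2, L12 ; 0/0/0/1 ; →target
#8 sub  r1, r3, r1 ; 0/1/0/1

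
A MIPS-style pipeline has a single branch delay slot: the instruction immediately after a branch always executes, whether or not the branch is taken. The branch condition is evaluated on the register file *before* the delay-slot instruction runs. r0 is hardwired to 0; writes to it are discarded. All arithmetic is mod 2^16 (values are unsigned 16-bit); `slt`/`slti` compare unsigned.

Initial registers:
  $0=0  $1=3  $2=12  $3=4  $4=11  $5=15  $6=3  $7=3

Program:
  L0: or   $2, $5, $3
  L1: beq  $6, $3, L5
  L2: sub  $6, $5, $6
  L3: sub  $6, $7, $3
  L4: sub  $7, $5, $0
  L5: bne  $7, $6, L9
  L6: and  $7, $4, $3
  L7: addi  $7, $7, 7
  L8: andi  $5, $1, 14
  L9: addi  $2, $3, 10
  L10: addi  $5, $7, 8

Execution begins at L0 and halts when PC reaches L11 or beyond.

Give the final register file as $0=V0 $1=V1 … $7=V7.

$0=0 $1=3 $2=14 $3=4 $4=11 $5=8 $6=65535 $7=0

PC=0  or   $2, $5, $3        | $0=0 $1=3 $2=15 $3=4 $4=11 $5=15 $6=3 $7=3
PC=1  beq  $6, $3, L5        | $0=0 $1=3 $2=15 $3=4 $4=11 $5=15 $6=3 $7=3  [not taken]
PC=2  sub  $6, $5, $6        | $0=0 $1=3 $2=15 $3=4 $4=11 $5=15 $6=12 $7=3
PC=3  sub  $6, $7, $3        | $0=0 $1=3 $2=15 $3=4 $4=11 $5=15 $6=65535 $7=3
PC=4  sub  $7, $5, $0        | $0=0 $1=3 $2=15 $3=4 $4=11 $5=15 $6=65535 $7=15
PC=5  bne  $7, $6, L9        | $0=0 $1=3 $2=15 $3=4 $4=11 $5=15 $6=65535 $7=15  [TAKEN]
PC=6  and  $7, $4, $3        | $0=0 $1=3 $2=15 $3=4 $4=11 $5=15 $6=65535 $7=0
PC=9  addi  $2, $3, 10       | $0=0 $1=3 $2=14 $3=4 $4=11 $5=15 $6=65535 $7=0
PC=10 addi  $5, $7, 8        | $0=0 $1=3 $2=14 $3=4 $4=11 $5=8 $6=65535 $7=0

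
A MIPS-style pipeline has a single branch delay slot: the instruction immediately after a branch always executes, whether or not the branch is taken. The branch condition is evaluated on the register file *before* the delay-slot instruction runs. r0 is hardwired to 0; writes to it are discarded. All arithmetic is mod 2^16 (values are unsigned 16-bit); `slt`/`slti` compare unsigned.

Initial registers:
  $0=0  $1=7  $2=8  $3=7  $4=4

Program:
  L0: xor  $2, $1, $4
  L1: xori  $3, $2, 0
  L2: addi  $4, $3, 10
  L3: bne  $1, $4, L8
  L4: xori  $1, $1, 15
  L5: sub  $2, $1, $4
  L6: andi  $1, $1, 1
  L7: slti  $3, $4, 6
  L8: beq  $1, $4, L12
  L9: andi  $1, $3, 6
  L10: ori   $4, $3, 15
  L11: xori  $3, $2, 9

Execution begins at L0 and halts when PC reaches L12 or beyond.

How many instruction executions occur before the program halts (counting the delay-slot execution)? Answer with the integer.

9

#0 xor  $2, $1, $4 ; 0/7/3/7/4
#1 xori  $3, $2, 0 ; 0/7/3/3/4
#2 addi  $4, $3, 10 ; 0/7/3/3/13
#3 bne  $1, $4, L8 ; 0/7/3/3/13 ; →target
#4 xori  $1, $1, 15 ; 0/8/3/3/13
#8 beq  $1, $4, L12 ; 0/8/3/3/13 ; →fallthru
#9 andi  $1, $3, 6 ; 0/2/3/3/13
#10 ori   $4, $3, 15 ; 0/2/3/3/15
#11 xori  $3, $2, 9 ; 0/2/3/10/15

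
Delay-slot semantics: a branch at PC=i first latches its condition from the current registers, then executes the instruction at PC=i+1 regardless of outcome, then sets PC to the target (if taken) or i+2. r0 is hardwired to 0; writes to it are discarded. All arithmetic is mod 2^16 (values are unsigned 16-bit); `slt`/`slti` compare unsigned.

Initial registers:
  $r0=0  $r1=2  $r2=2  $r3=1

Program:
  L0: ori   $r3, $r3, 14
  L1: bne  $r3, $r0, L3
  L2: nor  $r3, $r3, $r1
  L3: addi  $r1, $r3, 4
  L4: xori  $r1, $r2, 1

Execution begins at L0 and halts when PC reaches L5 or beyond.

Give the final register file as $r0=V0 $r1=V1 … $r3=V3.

  step pc=0: ori   $r3, $r3, 14  regs=(0,2,2,15)
  step pc=1: bne  $r3, $r0, L3  cond=T  regs=(0,2,2,15)
  step pc=2: nor  $r3, $r3, $r1  regs=(0,2,2,65520)
  step pc=3: addi  $r1, $r3, 4  regs=(0,65524,2,65520)
  step pc=4: xori  $r1, $r2, 1  regs=(0,3,2,65520)

$r0=0 $r1=3 $r2=2 $r3=65520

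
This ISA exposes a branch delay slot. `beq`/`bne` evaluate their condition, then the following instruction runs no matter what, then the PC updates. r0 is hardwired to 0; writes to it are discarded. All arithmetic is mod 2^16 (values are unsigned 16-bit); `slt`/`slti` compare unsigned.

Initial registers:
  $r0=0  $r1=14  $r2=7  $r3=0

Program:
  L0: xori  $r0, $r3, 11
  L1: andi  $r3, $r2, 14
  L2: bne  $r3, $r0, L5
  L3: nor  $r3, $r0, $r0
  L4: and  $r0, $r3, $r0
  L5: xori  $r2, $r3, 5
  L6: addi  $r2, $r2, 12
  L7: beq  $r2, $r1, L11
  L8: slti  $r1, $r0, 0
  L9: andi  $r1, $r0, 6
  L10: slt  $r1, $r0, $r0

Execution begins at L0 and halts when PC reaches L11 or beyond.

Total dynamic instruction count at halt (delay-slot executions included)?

PC=0  xori  $r0, $r3, 11     | $r0=0 $r1=14 $r2=7 $r3=0
PC=1  andi  $r3, $r2, 14     | $r0=0 $r1=14 $r2=7 $r3=6
PC=2  bne  $r3, $r0, L5      | $r0=0 $r1=14 $r2=7 $r3=6  [TAKEN]
PC=3  nor  $r3, $r0, $r0     | $r0=0 $r1=14 $r2=7 $r3=65535
PC=5  xori  $r2, $r3, 5      | $r0=0 $r1=14 $r2=65530 $r3=65535
PC=6  addi  $r2, $r2, 12     | $r0=0 $r1=14 $r2=6 $r3=65535
PC=7  beq  $r2, $r1, L11     | $r0=0 $r1=14 $r2=6 $r3=65535  [not taken]
PC=8  slti  $r1, $r0, 0      | $r0=0 $r1=0 $r2=6 $r3=65535
PC=9  andi  $r1, $r0, 6      | $r0=0 $r1=0 $r2=6 $r3=65535
PC=10 slt  $r1, $r0, $r0     | $r0=0 $r1=0 $r2=6 $r3=65535

10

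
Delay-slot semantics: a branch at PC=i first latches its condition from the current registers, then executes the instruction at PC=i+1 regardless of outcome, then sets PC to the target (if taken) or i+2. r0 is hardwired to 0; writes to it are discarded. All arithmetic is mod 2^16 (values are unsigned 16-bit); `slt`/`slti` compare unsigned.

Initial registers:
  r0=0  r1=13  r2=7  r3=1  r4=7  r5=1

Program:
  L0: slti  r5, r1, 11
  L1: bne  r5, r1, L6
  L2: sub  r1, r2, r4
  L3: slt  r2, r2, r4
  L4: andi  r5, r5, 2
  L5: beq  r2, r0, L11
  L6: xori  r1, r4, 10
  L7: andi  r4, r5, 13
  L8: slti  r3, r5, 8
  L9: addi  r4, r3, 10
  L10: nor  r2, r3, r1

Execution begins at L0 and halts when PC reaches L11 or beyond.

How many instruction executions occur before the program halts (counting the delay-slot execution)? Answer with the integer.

[0] slti  r5, r1, 11  →  {r0:0, r1:13, r2:7, r3:1, r4:7, r5:0}
[1] bne  r5, r1, L6  →  {r0:0, r1:13, r2:7, r3:1, r4:7, r5:0}  ⟨branch taken⟩
[2] sub  r1, r2, r4  →  {r0:0, r1:0, r2:7, r3:1, r4:7, r5:0}
[6] xori  r1, r4, 10  →  {r0:0, r1:13, r2:7, r3:1, r4:7, r5:0}
[7] andi  r4, r5, 13  →  {r0:0, r1:13, r2:7, r3:1, r4:0, r5:0}
[8] slti  r3, r5, 8  →  {r0:0, r1:13, r2:7, r3:1, r4:0, r5:0}
[9] addi  r4, r3, 10  →  {r0:0, r1:13, r2:7, r3:1, r4:11, r5:0}
[10] nor  r2, r3, r1  →  {r0:0, r1:13, r2:65522, r3:1, r4:11, r5:0}

8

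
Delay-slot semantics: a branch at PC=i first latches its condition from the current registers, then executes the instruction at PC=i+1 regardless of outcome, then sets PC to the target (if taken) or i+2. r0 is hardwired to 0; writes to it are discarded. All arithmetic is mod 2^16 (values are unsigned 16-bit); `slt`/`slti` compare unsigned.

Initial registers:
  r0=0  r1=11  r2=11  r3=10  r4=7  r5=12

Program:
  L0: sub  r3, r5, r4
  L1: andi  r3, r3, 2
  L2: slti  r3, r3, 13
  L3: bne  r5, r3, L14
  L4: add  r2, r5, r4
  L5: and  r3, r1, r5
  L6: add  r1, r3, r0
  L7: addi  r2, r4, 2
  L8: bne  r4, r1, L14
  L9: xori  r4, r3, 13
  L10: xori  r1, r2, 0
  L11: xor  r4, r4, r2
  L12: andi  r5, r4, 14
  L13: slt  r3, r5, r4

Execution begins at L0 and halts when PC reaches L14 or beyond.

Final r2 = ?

19

PC=0  sub  r3, r5, r4        | r0=0 r1=11 r2=11 r3=5 r4=7 r5=12
PC=1  andi  r3, r3, 2        | r0=0 r1=11 r2=11 r3=0 r4=7 r5=12
PC=2  slti  r3, r3, 13       | r0=0 r1=11 r2=11 r3=1 r4=7 r5=12
PC=3  bne  r5, r3, L14       | r0=0 r1=11 r2=11 r3=1 r4=7 r5=12  [TAKEN]
PC=4  add  r2, r5, r4        | r0=0 r1=11 r2=19 r3=1 r4=7 r5=12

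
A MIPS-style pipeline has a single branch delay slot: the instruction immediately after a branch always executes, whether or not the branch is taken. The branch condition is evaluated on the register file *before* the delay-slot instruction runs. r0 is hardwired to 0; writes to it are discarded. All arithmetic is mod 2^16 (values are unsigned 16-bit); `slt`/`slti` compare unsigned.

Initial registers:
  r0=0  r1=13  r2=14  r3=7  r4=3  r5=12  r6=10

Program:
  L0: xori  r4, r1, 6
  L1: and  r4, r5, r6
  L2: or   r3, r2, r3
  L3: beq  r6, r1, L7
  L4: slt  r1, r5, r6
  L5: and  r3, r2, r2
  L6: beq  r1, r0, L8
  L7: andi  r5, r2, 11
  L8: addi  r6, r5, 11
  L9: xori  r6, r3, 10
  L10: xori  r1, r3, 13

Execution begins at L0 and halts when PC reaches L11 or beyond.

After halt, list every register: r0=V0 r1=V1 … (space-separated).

r0=0 r1=3 r2=14 r3=14 r4=8 r5=10 r6=4

PC=0  xori  r4, r1, 6        | r0=0 r1=13 r2=14 r3=7 r4=11 r5=12 r6=10
PC=1  and  r4, r5, r6        | r0=0 r1=13 r2=14 r3=7 r4=8 r5=12 r6=10
PC=2  or   r3, r2, r3        | r0=0 r1=13 r2=14 r3=15 r4=8 r5=12 r6=10
PC=3  beq  r6, r1, L7        | r0=0 r1=13 r2=14 r3=15 r4=8 r5=12 r6=10  [not taken]
PC=4  slt  r1, r5, r6        | r0=0 r1=0 r2=14 r3=15 r4=8 r5=12 r6=10
PC=5  and  r3, r2, r2        | r0=0 r1=0 r2=14 r3=14 r4=8 r5=12 r6=10
PC=6  beq  r1, r0, L8        | r0=0 r1=0 r2=14 r3=14 r4=8 r5=12 r6=10  [TAKEN]
PC=7  andi  r5, r2, 11       | r0=0 r1=0 r2=14 r3=14 r4=8 r5=10 r6=10
PC=8  addi  r6, r5, 11       | r0=0 r1=0 r2=14 r3=14 r4=8 r5=10 r6=21
PC=9  xori  r6, r3, 10       | r0=0 r1=0 r2=14 r3=14 r4=8 r5=10 r6=4
PC=10 xori  r1, r3, 13       | r0=0 r1=3 r2=14 r3=14 r4=8 r5=10 r6=4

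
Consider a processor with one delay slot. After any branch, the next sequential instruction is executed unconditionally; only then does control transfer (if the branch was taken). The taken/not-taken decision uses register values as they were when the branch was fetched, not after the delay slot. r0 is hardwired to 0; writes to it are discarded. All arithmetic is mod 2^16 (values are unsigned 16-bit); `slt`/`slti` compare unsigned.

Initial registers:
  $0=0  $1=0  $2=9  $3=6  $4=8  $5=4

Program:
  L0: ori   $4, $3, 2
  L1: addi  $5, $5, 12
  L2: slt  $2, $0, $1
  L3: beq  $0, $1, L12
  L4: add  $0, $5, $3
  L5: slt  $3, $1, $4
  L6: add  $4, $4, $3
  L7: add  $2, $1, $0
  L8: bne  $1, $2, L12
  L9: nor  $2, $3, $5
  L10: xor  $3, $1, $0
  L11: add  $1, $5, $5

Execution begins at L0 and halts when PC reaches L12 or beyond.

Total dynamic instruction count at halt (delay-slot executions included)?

5

#0 ori   $4, $3, 2 ; 0/0/9/6/6/4
#1 addi  $5, $5, 12 ; 0/0/9/6/6/16
#2 slt  $2, $0, $1 ; 0/0/0/6/6/16
#3 beq  $0, $1, L12 ; 0/0/0/6/6/16 ; →target
#4 add  $0, $5, $3 ; 0/0/0/6/6/16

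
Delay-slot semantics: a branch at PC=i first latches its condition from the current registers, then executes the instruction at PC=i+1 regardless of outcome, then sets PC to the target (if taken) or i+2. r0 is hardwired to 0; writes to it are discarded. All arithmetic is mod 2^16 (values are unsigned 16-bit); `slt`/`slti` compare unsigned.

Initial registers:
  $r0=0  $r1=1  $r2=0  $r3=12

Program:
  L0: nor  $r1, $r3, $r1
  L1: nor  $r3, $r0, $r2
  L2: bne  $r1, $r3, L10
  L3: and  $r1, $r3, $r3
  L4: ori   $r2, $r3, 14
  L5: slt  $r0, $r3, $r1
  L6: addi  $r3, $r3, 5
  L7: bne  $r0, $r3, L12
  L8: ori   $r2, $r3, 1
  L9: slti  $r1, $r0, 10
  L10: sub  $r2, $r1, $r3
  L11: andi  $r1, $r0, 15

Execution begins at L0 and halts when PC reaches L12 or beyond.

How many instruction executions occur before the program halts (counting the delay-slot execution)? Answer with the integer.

6

PC=0  nor  $r1, $r3, $r1     | $r0=0 $r1=65522 $r2=0 $r3=12
PC=1  nor  $r3, $r0, $r2     | $r0=0 $r1=65522 $r2=0 $r3=65535
PC=2  bne  $r1, $r3, L10     | $r0=0 $r1=65522 $r2=0 $r3=65535  [TAKEN]
PC=3  and  $r1, $r3, $r3     | $r0=0 $r1=65535 $r2=0 $r3=65535
PC=10 sub  $r2, $r1, $r3     | $r0=0 $r1=65535 $r2=0 $r3=65535
PC=11 andi  $r1, $r0, 15     | $r0=0 $r1=0 $r2=0 $r3=65535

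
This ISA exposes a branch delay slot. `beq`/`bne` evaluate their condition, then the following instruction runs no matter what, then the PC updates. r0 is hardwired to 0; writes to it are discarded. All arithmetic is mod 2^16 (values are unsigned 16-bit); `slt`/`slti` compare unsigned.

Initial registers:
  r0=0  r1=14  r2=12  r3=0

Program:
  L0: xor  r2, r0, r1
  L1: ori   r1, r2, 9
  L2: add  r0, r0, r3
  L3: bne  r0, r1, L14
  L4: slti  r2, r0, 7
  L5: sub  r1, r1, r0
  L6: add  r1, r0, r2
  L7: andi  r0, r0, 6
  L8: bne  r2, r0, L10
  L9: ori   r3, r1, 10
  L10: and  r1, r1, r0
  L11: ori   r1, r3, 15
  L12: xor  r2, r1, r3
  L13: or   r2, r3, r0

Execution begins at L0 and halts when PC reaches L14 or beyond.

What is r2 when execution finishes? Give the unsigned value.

[0] xor  r2, r0, r1  →  {r0:0, r1:14, r2:14, r3:0}
[1] ori   r1, r2, 9  →  {r0:0, r1:15, r2:14, r3:0}
[2] add  r0, r0, r3  →  {r0:0, r1:15, r2:14, r3:0}
[3] bne  r0, r1, L14  →  {r0:0, r1:15, r2:14, r3:0}  ⟨branch taken⟩
[4] slti  r2, r0, 7  →  {r0:0, r1:15, r2:1, r3:0}

1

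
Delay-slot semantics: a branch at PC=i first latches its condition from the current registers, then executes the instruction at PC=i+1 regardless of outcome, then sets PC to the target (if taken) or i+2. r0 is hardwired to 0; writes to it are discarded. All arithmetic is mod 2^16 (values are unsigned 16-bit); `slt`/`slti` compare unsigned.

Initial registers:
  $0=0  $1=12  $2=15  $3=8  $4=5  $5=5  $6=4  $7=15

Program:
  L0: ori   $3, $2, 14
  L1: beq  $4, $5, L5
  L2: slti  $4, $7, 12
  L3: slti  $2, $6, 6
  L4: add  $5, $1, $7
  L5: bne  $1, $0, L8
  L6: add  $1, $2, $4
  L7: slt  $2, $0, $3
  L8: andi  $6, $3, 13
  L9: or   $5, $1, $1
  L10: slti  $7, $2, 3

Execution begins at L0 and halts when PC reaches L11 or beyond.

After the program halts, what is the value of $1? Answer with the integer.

#0 ori   $3, $2, 14 ; 0/12/15/15/5/5/4/15
#1 beq  $4, $5, L5 ; 0/12/15/15/5/5/4/15 ; →target
#2 slti  $4, $7, 12 ; 0/12/15/15/0/5/4/15
#5 bne  $1, $0, L8 ; 0/12/15/15/0/5/4/15 ; →target
#6 add  $1, $2, $4 ; 0/15/15/15/0/5/4/15
#8 andi  $6, $3, 13 ; 0/15/15/15/0/5/13/15
#9 or   $5, $1, $1 ; 0/15/15/15/0/15/13/15
#10 slti  $7, $2, 3 ; 0/15/15/15/0/15/13/0

15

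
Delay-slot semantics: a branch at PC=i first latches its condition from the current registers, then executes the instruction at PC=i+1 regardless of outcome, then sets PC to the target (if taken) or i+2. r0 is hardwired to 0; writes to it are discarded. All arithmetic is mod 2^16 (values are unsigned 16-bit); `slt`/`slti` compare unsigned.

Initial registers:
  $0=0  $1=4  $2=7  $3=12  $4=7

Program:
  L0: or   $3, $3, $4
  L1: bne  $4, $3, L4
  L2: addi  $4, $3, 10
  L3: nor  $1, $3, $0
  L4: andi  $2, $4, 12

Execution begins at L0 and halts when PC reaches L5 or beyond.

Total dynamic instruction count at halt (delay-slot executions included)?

#0 or   $3, $3, $4 ; 0/4/7/15/7
#1 bne  $4, $3, L4 ; 0/4/7/15/7 ; →target
#2 addi  $4, $3, 10 ; 0/4/7/15/25
#4 andi  $2, $4, 12 ; 0/4/8/15/25

4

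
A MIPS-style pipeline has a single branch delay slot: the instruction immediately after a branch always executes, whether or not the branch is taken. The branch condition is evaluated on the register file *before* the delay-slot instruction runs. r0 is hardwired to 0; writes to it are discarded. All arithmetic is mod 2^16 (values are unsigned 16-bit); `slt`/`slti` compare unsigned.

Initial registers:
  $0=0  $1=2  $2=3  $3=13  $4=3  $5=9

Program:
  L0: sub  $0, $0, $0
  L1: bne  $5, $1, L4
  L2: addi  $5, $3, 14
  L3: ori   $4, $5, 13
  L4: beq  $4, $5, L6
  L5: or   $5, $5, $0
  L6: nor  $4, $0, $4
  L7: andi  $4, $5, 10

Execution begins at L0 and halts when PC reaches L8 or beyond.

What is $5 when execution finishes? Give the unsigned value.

  step pc=0: sub  $0, $0, $0  regs=(0,2,3,13,3,9)
  step pc=1: bne  $5, $1, L4  cond=T  regs=(0,2,3,13,3,9)
  step pc=2: addi  $5, $3, 14  regs=(0,2,3,13,3,27)
  step pc=4: beq  $4, $5, L6  cond=F  regs=(0,2,3,13,3,27)
  step pc=5: or   $5, $5, $0  regs=(0,2,3,13,3,27)
  step pc=6: nor  $4, $0, $4  regs=(0,2,3,13,65532,27)
  step pc=7: andi  $4, $5, 10  regs=(0,2,3,13,10,27)

27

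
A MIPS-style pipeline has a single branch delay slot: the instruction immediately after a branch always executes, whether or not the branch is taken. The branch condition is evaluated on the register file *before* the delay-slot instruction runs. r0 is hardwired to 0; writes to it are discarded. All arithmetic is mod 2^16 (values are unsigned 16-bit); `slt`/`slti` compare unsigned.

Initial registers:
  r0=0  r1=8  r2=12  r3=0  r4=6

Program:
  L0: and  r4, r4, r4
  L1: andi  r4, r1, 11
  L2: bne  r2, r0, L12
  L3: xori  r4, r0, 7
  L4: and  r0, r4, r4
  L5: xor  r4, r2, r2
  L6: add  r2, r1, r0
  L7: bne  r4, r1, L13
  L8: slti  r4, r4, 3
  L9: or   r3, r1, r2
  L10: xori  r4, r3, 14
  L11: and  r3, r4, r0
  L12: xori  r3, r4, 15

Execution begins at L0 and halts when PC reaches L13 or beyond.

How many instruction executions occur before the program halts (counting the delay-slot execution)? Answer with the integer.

#0 and  r4, r4, r4 ; 0/8/12/0/6
#1 andi  r4, r1, 11 ; 0/8/12/0/8
#2 bne  r2, r0, L12 ; 0/8/12/0/8 ; →target
#3 xori  r4, r0, 7 ; 0/8/12/0/7
#12 xori  r3, r4, 15 ; 0/8/12/8/7

5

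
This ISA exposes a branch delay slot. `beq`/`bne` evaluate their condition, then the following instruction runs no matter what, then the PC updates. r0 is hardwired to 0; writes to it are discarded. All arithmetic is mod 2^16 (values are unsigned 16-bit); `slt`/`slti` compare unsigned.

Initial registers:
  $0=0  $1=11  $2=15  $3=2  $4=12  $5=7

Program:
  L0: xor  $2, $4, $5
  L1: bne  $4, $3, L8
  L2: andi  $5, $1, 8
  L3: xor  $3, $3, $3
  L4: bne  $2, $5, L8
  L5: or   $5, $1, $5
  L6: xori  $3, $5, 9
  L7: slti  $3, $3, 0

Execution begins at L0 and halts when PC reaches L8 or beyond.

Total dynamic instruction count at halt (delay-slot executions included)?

3

[0] xor  $2, $4, $5  →  {$0:0, $1:11, $2:11, $3:2, $4:12, $5:7}
[1] bne  $4, $3, L8  →  {$0:0, $1:11, $2:11, $3:2, $4:12, $5:7}  ⟨branch taken⟩
[2] andi  $5, $1, 8  →  {$0:0, $1:11, $2:11, $3:2, $4:12, $5:8}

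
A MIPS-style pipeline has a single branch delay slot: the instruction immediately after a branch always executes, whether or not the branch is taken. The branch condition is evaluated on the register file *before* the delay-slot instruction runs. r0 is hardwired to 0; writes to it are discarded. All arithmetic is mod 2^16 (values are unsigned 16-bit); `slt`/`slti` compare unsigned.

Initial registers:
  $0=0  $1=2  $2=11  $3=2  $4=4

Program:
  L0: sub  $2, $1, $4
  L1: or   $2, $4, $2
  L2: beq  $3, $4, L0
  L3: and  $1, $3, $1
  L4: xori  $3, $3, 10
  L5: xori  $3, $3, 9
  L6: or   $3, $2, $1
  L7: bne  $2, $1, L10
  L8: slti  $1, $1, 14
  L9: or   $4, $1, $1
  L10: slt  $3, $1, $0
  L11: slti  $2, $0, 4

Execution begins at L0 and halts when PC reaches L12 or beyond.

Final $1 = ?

1

[0] sub  $2, $1, $4  →  {$0:0, $1:2, $2:65534, $3:2, $4:4}
[1] or   $2, $4, $2  →  {$0:0, $1:2, $2:65534, $3:2, $4:4}
[2] beq  $3, $4, L0  →  {$0:0, $1:2, $2:65534, $3:2, $4:4}  ⟨branch fallthrough⟩
[3] and  $1, $3, $1  →  {$0:0, $1:2, $2:65534, $3:2, $4:4}
[4] xori  $3, $3, 10  →  {$0:0, $1:2, $2:65534, $3:8, $4:4}
[5] xori  $3, $3, 9  →  {$0:0, $1:2, $2:65534, $3:1, $4:4}
[6] or   $3, $2, $1  →  {$0:0, $1:2, $2:65534, $3:65534, $4:4}
[7] bne  $2, $1, L10  →  {$0:0, $1:2, $2:65534, $3:65534, $4:4}  ⟨branch taken⟩
[8] slti  $1, $1, 14  →  {$0:0, $1:1, $2:65534, $3:65534, $4:4}
[10] slt  $3, $1, $0  →  {$0:0, $1:1, $2:65534, $3:0, $4:4}
[11] slti  $2, $0, 4  →  {$0:0, $1:1, $2:1, $3:0, $4:4}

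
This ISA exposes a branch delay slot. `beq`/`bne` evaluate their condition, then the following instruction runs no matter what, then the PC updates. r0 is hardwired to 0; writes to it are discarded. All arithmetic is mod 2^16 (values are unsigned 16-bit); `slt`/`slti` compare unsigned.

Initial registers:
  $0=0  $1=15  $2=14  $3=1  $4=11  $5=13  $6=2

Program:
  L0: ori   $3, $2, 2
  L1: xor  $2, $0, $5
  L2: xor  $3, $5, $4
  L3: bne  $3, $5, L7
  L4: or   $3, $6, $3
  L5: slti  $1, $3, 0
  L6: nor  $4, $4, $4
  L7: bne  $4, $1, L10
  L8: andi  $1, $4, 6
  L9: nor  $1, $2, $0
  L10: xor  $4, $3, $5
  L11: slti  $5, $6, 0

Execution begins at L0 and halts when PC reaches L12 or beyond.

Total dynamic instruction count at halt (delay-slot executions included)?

9

PC=0  ori   $3, $2, 2        | $0=0 $1=15 $2=14 $3=14 $4=11 $5=13 $6=2
PC=1  xor  $2, $0, $5        | $0=0 $1=15 $2=13 $3=14 $4=11 $5=13 $6=2
PC=2  xor  $3, $5, $4        | $0=0 $1=15 $2=13 $3=6 $4=11 $5=13 $6=2
PC=3  bne  $3, $5, L7        | $0=0 $1=15 $2=13 $3=6 $4=11 $5=13 $6=2  [TAKEN]
PC=4  or   $3, $6, $3        | $0=0 $1=15 $2=13 $3=6 $4=11 $5=13 $6=2
PC=7  bne  $4, $1, L10       | $0=0 $1=15 $2=13 $3=6 $4=11 $5=13 $6=2  [TAKEN]
PC=8  andi  $1, $4, 6        | $0=0 $1=2 $2=13 $3=6 $4=11 $5=13 $6=2
PC=10 xor  $4, $3, $5        | $0=0 $1=2 $2=13 $3=6 $4=11 $5=13 $6=2
PC=11 slti  $5, $6, 0        | $0=0 $1=2 $2=13 $3=6 $4=11 $5=0 $6=2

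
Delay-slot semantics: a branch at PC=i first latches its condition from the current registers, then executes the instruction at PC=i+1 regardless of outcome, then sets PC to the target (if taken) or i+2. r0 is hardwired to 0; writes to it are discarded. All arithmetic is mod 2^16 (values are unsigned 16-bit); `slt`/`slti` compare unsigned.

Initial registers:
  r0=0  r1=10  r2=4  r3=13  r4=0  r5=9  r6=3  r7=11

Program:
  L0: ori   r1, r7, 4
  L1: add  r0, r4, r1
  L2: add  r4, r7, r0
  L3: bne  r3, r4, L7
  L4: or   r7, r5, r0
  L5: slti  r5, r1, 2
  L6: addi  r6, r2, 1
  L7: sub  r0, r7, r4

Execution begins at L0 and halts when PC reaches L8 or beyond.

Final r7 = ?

[0] ori   r1, r7, 4  →  {r0:0, r1:15, r2:4, r3:13, r4:0, r5:9, r6:3, r7:11}
[1] add  r0, r4, r1  →  {r0:0, r1:15, r2:4, r3:13, r4:0, r5:9, r6:3, r7:11}
[2] add  r4, r7, r0  →  {r0:0, r1:15, r2:4, r3:13, r4:11, r5:9, r6:3, r7:11}
[3] bne  r3, r4, L7  →  {r0:0, r1:15, r2:4, r3:13, r4:11, r5:9, r6:3, r7:11}  ⟨branch taken⟩
[4] or   r7, r5, r0  →  {r0:0, r1:15, r2:4, r3:13, r4:11, r5:9, r6:3, r7:9}
[7] sub  r0, r7, r4  →  {r0:0, r1:15, r2:4, r3:13, r4:11, r5:9, r6:3, r7:9}

9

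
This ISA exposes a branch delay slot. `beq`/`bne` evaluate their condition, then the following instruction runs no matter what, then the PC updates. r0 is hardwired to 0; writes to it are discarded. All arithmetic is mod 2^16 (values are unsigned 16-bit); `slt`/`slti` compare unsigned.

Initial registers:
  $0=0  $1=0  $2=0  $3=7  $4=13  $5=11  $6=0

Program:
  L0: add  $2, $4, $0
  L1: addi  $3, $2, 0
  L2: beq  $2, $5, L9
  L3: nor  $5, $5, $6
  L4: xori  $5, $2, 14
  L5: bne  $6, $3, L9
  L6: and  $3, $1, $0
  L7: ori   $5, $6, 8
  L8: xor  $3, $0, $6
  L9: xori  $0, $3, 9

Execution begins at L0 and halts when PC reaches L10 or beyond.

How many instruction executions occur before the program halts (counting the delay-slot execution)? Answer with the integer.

8

#0 add  $2, $4, $0 ; 0/0/13/7/13/11/0
#1 addi  $3, $2, 0 ; 0/0/13/13/13/11/0
#2 beq  $2, $5, L9 ; 0/0/13/13/13/11/0 ; →fallthru
#3 nor  $5, $5, $6 ; 0/0/13/13/13/65524/0
#4 xori  $5, $2, 14 ; 0/0/13/13/13/3/0
#5 bne  $6, $3, L9 ; 0/0/13/13/13/3/0 ; →target
#6 and  $3, $1, $0 ; 0/0/13/0/13/3/0
#9 xori  $0, $3, 9 ; 0/0/13/0/13/3/0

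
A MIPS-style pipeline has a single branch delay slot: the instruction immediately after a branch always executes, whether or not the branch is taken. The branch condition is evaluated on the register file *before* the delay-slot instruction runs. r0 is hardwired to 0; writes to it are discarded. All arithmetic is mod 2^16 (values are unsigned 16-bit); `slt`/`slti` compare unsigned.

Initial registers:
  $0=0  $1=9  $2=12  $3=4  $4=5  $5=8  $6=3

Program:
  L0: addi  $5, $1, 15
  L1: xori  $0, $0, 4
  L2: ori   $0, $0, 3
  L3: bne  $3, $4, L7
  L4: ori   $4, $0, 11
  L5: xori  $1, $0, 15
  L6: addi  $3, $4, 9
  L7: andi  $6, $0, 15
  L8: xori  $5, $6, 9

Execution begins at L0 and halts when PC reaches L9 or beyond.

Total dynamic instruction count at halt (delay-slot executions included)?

#0 addi  $5, $1, 15 ; 0/9/12/4/5/24/3
#1 xori  $0, $0, 4 ; 0/9/12/4/5/24/3
#2 ori   $0, $0, 3 ; 0/9/12/4/5/24/3
#3 bne  $3, $4, L7 ; 0/9/12/4/5/24/3 ; →target
#4 ori   $4, $0, 11 ; 0/9/12/4/11/24/3
#7 andi  $6, $0, 15 ; 0/9/12/4/11/24/0
#8 xori  $5, $6, 9 ; 0/9/12/4/11/9/0

7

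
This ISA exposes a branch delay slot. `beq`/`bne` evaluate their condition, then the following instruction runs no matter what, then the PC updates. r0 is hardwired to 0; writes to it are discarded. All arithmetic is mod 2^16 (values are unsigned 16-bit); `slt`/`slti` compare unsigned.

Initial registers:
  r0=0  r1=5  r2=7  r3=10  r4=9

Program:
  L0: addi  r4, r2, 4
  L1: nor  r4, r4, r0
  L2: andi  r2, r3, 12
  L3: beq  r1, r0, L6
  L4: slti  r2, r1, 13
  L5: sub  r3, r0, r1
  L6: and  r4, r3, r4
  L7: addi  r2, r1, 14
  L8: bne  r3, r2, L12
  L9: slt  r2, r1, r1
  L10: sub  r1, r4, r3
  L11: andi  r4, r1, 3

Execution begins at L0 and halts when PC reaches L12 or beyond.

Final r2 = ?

  step pc=0: addi  r4, r2, 4  regs=(0,5,7,10,11)
  step pc=1: nor  r4, r4, r0  regs=(0,5,7,10,65524)
  step pc=2: andi  r2, r3, 12  regs=(0,5,8,10,65524)
  step pc=3: beq  r1, r0, L6  cond=F  regs=(0,5,8,10,65524)
  step pc=4: slti  r2, r1, 13  regs=(0,5,1,10,65524)
  step pc=5: sub  r3, r0, r1  regs=(0,5,1,65531,65524)
  step pc=6: and  r4, r3, r4  regs=(0,5,1,65531,65520)
  step pc=7: addi  r2, r1, 14  regs=(0,5,19,65531,65520)
  step pc=8: bne  r3, r2, L12  cond=T  regs=(0,5,19,65531,65520)
  step pc=9: slt  r2, r1, r1  regs=(0,5,0,65531,65520)

0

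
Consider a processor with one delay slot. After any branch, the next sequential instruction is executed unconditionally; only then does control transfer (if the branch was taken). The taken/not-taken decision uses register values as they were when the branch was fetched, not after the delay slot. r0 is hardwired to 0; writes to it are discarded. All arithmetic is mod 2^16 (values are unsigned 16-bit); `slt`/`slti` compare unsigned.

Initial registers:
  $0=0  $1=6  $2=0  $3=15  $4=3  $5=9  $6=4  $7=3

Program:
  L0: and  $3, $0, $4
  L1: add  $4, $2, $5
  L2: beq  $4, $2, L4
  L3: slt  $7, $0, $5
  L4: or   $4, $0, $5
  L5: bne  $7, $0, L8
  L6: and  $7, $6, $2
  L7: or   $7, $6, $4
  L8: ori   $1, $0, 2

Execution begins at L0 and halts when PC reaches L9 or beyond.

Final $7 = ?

0

PC=0  and  $3, $0, $4        | $0=0 $1=6 $2=0 $3=0 $4=3 $5=9 $6=4 $7=3
PC=1  add  $4, $2, $5        | $0=0 $1=6 $2=0 $3=0 $4=9 $5=9 $6=4 $7=3
PC=2  beq  $4, $2, L4        | $0=0 $1=6 $2=0 $3=0 $4=9 $5=9 $6=4 $7=3  [not taken]
PC=3  slt  $7, $0, $5        | $0=0 $1=6 $2=0 $3=0 $4=9 $5=9 $6=4 $7=1
PC=4  or   $4, $0, $5        | $0=0 $1=6 $2=0 $3=0 $4=9 $5=9 $6=4 $7=1
PC=5  bne  $7, $0, L8        | $0=0 $1=6 $2=0 $3=0 $4=9 $5=9 $6=4 $7=1  [TAKEN]
PC=6  and  $7, $6, $2        | $0=0 $1=6 $2=0 $3=0 $4=9 $5=9 $6=4 $7=0
PC=8  ori   $1, $0, 2        | $0=0 $1=2 $2=0 $3=0 $4=9 $5=9 $6=4 $7=0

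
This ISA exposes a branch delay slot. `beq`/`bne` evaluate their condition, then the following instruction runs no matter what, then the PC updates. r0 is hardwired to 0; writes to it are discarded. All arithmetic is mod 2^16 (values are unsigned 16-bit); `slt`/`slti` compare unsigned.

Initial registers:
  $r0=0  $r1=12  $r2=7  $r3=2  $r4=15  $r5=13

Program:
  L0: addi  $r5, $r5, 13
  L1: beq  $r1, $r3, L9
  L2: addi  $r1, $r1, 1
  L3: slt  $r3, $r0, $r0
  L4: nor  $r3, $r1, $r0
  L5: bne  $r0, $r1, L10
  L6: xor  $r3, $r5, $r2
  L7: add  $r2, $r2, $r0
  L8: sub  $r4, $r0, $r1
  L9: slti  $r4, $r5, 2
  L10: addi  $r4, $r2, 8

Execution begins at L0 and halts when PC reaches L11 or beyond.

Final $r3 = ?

29

PC=0  addi  $r5, $r5, 13     | $r0=0 $r1=12 $r2=7 $r3=2 $r4=15 $r5=26
PC=1  beq  $r1, $r3, L9      | $r0=0 $r1=12 $r2=7 $r3=2 $r4=15 $r5=26  [not taken]
PC=2  addi  $r1, $r1, 1      | $r0=0 $r1=13 $r2=7 $r3=2 $r4=15 $r5=26
PC=3  slt  $r3, $r0, $r0     | $r0=0 $r1=13 $r2=7 $r3=0 $r4=15 $r5=26
PC=4  nor  $r3, $r1, $r0     | $r0=0 $r1=13 $r2=7 $r3=65522 $r4=15 $r5=26
PC=5  bne  $r0, $r1, L10     | $r0=0 $r1=13 $r2=7 $r3=65522 $r4=15 $r5=26  [TAKEN]
PC=6  xor  $r3, $r5, $r2     | $r0=0 $r1=13 $r2=7 $r3=29 $r4=15 $r5=26
PC=10 addi  $r4, $r2, 8      | $r0=0 $r1=13 $r2=7 $r3=29 $r4=15 $r5=26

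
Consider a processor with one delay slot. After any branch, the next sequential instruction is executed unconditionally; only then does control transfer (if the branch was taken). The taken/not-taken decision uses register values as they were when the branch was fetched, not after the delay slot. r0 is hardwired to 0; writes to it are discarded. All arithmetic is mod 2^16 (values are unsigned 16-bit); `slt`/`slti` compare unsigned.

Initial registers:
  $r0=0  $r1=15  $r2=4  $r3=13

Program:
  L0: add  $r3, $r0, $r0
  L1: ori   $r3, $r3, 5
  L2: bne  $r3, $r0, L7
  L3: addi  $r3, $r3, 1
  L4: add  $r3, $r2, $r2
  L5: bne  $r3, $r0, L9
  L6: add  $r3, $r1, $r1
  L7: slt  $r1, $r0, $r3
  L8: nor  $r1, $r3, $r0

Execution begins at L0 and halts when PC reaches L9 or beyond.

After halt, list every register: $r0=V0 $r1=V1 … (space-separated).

$r0=0 $r1=65529 $r2=4 $r3=6

PC=0  add  $r3, $r0, $r0     | $r0=0 $r1=15 $r2=4 $r3=0
PC=1  ori   $r3, $r3, 5      | $r0=0 $r1=15 $r2=4 $r3=5
PC=2  bne  $r3, $r0, L7      | $r0=0 $r1=15 $r2=4 $r3=5  [TAKEN]
PC=3  addi  $r3, $r3, 1      | $r0=0 $r1=15 $r2=4 $r3=6
PC=7  slt  $r1, $r0, $r3     | $r0=0 $r1=1 $r2=4 $r3=6
PC=8  nor  $r1, $r3, $r0     | $r0=0 $r1=65529 $r2=4 $r3=6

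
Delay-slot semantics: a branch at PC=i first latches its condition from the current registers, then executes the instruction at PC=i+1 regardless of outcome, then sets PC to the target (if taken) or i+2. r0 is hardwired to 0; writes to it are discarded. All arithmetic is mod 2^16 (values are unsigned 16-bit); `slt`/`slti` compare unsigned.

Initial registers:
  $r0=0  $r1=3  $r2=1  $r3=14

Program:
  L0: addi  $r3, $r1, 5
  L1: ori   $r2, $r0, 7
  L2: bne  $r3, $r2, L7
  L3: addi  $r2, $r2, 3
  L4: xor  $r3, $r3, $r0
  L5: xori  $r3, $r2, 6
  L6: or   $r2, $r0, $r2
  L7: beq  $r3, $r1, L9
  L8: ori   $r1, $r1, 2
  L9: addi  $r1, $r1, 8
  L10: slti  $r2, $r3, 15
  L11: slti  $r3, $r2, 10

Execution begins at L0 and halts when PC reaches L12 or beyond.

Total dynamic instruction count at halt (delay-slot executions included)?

9

PC=0  addi  $r3, $r1, 5      | $r0=0 $r1=3 $r2=1 $r3=8
PC=1  ori   $r2, $r0, 7      | $r0=0 $r1=3 $r2=7 $r3=8
PC=2  bne  $r3, $r2, L7      | $r0=0 $r1=3 $r2=7 $r3=8  [TAKEN]
PC=3  addi  $r2, $r2, 3      | $r0=0 $r1=3 $r2=10 $r3=8
PC=7  beq  $r3, $r1, L9      | $r0=0 $r1=3 $r2=10 $r3=8  [not taken]
PC=8  ori   $r1, $r1, 2      | $r0=0 $r1=3 $r2=10 $r3=8
PC=9  addi  $r1, $r1, 8      | $r0=0 $r1=11 $r2=10 $r3=8
PC=10 slti  $r2, $r3, 15     | $r0=0 $r1=11 $r2=1 $r3=8
PC=11 slti  $r3, $r2, 10     | $r0=0 $r1=11 $r2=1 $r3=1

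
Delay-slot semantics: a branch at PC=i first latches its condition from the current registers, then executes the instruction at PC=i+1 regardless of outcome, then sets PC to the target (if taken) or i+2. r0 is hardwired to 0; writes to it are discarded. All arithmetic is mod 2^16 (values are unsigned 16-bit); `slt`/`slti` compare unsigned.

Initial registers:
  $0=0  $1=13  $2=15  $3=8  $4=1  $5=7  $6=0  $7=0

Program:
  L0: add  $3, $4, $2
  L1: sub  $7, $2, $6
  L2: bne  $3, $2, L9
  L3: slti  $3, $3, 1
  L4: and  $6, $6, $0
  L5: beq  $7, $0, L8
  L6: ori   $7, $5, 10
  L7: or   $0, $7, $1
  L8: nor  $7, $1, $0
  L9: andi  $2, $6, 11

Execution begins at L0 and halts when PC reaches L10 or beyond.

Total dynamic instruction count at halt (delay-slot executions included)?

PC=0  add  $3, $4, $2        | $0=0 $1=13 $2=15 $3=16 $4=1 $5=7 $6=0 $7=0
PC=1  sub  $7, $2, $6        | $0=0 $1=13 $2=15 $3=16 $4=1 $5=7 $6=0 $7=15
PC=2  bne  $3, $2, L9        | $0=0 $1=13 $2=15 $3=16 $4=1 $5=7 $6=0 $7=15  [TAKEN]
PC=3  slti  $3, $3, 1        | $0=0 $1=13 $2=15 $3=0 $4=1 $5=7 $6=0 $7=15
PC=9  andi  $2, $6, 11       | $0=0 $1=13 $2=0 $3=0 $4=1 $5=7 $6=0 $7=15

5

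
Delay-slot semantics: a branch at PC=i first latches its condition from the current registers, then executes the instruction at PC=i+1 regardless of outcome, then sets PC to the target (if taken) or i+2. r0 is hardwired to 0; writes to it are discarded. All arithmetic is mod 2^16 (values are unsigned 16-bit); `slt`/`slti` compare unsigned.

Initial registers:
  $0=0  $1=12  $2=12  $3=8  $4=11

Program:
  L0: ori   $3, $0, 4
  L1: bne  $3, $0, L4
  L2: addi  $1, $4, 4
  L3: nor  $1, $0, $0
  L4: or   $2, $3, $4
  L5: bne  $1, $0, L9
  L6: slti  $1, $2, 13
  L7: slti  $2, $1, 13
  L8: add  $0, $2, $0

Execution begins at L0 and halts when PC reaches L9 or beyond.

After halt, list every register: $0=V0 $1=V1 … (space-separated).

$0=0 $1=0 $2=15 $3=4 $4=11

  step pc=0: ori   $3, $0, 4  regs=(0,12,12,4,11)
  step pc=1: bne  $3, $0, L4  cond=T  regs=(0,12,12,4,11)
  step pc=2: addi  $1, $4, 4  regs=(0,15,12,4,11)
  step pc=4: or   $2, $3, $4  regs=(0,15,15,4,11)
  step pc=5: bne  $1, $0, L9  cond=T  regs=(0,15,15,4,11)
  step pc=6: slti  $1, $2, 13  regs=(0,0,15,4,11)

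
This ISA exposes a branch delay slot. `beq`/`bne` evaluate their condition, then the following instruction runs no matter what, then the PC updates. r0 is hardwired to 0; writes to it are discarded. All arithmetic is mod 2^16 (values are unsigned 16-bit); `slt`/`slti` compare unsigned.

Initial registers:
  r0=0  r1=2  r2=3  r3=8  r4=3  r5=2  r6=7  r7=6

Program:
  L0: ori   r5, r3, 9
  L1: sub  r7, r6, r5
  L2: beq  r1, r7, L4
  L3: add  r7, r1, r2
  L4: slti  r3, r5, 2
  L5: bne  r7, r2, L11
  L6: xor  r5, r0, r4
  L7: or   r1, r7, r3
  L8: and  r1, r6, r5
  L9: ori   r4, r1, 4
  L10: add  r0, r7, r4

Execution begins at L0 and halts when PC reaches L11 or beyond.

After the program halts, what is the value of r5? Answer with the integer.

3

PC=0  ori   r5, r3, 9        | r0=0 r1=2 r2=3 r3=8 r4=3 r5=9 r6=7 r7=6
PC=1  sub  r7, r6, r5        | r0=0 r1=2 r2=3 r3=8 r4=3 r5=9 r6=7 r7=65534
PC=2  beq  r1, r7, L4        | r0=0 r1=2 r2=3 r3=8 r4=3 r5=9 r6=7 r7=65534  [not taken]
PC=3  add  r7, r1, r2        | r0=0 r1=2 r2=3 r3=8 r4=3 r5=9 r6=7 r7=5
PC=4  slti  r3, r5, 2        | r0=0 r1=2 r2=3 r3=0 r4=3 r5=9 r6=7 r7=5
PC=5  bne  r7, r2, L11       | r0=0 r1=2 r2=3 r3=0 r4=3 r5=9 r6=7 r7=5  [TAKEN]
PC=6  xor  r5, r0, r4        | r0=0 r1=2 r2=3 r3=0 r4=3 r5=3 r6=7 r7=5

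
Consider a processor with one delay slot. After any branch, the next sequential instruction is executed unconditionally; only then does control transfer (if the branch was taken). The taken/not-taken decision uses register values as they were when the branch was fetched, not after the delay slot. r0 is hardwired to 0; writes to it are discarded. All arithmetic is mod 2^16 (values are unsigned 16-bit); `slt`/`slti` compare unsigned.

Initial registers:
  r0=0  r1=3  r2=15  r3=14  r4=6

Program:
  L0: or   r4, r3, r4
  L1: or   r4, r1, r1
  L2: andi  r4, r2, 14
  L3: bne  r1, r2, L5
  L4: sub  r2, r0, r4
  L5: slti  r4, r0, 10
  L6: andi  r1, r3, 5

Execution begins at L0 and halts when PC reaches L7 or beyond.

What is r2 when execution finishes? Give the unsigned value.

[0] or   r4, r3, r4  →  {r0:0, r1:3, r2:15, r3:14, r4:14}
[1] or   r4, r1, r1  →  {r0:0, r1:3, r2:15, r3:14, r4:3}
[2] andi  r4, r2, 14  →  {r0:0, r1:3, r2:15, r3:14, r4:14}
[3] bne  r1, r2, L5  →  {r0:0, r1:3, r2:15, r3:14, r4:14}  ⟨branch taken⟩
[4] sub  r2, r0, r4  →  {r0:0, r1:3, r2:65522, r3:14, r4:14}
[5] slti  r4, r0, 10  →  {r0:0, r1:3, r2:65522, r3:14, r4:1}
[6] andi  r1, r3, 5  →  {r0:0, r1:4, r2:65522, r3:14, r4:1}

65522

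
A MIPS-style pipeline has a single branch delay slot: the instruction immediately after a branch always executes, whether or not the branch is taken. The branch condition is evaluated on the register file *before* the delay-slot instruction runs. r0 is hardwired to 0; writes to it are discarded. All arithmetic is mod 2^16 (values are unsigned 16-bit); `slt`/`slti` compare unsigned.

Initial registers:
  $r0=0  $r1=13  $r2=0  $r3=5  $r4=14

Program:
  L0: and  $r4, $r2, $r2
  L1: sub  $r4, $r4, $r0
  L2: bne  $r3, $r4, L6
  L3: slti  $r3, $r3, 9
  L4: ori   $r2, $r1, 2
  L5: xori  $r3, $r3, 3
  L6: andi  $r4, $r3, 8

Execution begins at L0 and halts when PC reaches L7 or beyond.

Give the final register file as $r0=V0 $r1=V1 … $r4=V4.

#0 and  $r4, $r2, $r2 ; 0/13/0/5/0
#1 sub  $r4, $r4, $r0 ; 0/13/0/5/0
#2 bne  $r3, $r4, L6 ; 0/13/0/5/0 ; →target
#3 slti  $r3, $r3, 9 ; 0/13/0/1/0
#6 andi  $r4, $r3, 8 ; 0/13/0/1/0

$r0=0 $r1=13 $r2=0 $r3=1 $r4=0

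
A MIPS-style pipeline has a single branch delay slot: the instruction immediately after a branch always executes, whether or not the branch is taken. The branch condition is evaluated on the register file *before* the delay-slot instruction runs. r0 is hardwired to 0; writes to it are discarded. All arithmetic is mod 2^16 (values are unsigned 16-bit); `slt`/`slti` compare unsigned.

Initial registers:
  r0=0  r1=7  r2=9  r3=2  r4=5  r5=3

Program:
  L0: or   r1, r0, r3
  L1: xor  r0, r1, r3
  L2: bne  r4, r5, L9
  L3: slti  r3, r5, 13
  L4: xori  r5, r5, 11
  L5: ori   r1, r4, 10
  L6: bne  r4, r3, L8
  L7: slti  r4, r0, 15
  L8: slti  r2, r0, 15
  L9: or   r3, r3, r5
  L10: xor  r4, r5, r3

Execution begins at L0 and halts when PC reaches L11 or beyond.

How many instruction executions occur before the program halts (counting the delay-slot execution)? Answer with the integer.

6

  step pc=0: or   r1, r0, r3  regs=(0,2,9,2,5,3)
  step pc=1: xor  r0, r1, r3  regs=(0,2,9,2,5,3)
  step pc=2: bne  r4, r5, L9  cond=T  regs=(0,2,9,2,5,3)
  step pc=3: slti  r3, r5, 13  regs=(0,2,9,1,5,3)
  step pc=9: or   r3, r3, r5  regs=(0,2,9,3,5,3)
  step pc=10: xor  r4, r5, r3  regs=(0,2,9,3,0,3)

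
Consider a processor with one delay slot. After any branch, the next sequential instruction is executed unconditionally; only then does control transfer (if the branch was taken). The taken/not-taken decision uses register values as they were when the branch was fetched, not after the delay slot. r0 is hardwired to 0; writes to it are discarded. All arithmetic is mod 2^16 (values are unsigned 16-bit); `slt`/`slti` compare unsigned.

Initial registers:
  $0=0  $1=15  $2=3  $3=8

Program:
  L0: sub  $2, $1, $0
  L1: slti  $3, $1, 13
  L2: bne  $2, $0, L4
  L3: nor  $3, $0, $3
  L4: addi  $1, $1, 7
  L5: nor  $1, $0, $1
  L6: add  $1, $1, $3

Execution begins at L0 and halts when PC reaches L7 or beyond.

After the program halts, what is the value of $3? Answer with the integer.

[0] sub  $2, $1, $0  →  {$0:0, $1:15, $2:15, $3:8}
[1] slti  $3, $1, 13  →  {$0:0, $1:15, $2:15, $3:0}
[2] bne  $2, $0, L4  →  {$0:0, $1:15, $2:15, $3:0}  ⟨branch taken⟩
[3] nor  $3, $0, $3  →  {$0:0, $1:15, $2:15, $3:65535}
[4] addi  $1, $1, 7  →  {$0:0, $1:22, $2:15, $3:65535}
[5] nor  $1, $0, $1  →  {$0:0, $1:65513, $2:15, $3:65535}
[6] add  $1, $1, $3  →  {$0:0, $1:65512, $2:15, $3:65535}

65535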